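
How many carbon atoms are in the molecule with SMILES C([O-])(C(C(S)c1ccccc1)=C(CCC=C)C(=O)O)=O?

The symbol for carbon appears 15 times in the SMILES. Lowercase c denotes aromatic carbon and counts toward C.

15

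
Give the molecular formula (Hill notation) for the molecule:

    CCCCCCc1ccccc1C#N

C13H17N

Heavy atoms from the SMILES: 13 C, 1 N.
Implicit hydrogens by atom environment:
  5 × C: 2 H each → 10
  4 × C (aromatic): 1 H each → 4
  2 × C (aromatic): no H
  1 × C: 3 H
  1 × C: no H
  1 × N: no H
  Total hydrogens = 17.
Molecular formula: C13H17N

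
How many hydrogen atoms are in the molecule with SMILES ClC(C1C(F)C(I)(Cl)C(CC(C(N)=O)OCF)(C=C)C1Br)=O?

13

Hydrogens are implicit in SMILES; fill each atom to its normal valence:
  5 × C: 1 H each → 5
  4 × C: no H
  3 × C: 2 H each → 6
  3 × O: no H
  2 × Cl: no H
  2 × F: no H
  1 × Br: no H
  1 × I: no H
  1 × N: 2 H
  Total hydrogens = 13.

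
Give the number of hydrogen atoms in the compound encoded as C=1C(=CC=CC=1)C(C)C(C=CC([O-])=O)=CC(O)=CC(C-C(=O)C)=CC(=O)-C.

Hydrogens are implicit in SMILES; fill each atom to its normal valence:
  6 × C: 1 H each → 6
  6 × C: no H
  5 × C (aromatic): 1 H each → 5
  3 × C: 3 H each → 9
  3 × O: no H
  1 × C: 2 H
  1 × C (aromatic): no H
  1 × O: 1 H
  1 × O (charge -1): no H
  Total hydrogens = 23.

23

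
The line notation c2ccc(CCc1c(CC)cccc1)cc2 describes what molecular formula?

C16H18

Heavy atoms from the SMILES: 16 C.
Implicit hydrogens by atom environment:
  9 × C (aromatic): 1 H each → 9
  3 × C: 2 H each → 6
  3 × C (aromatic): no H
  1 × C: 3 H
  Total hydrogens = 18.
Molecular formula: C16H18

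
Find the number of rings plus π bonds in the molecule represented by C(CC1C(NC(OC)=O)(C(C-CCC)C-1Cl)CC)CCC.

2

Molecular formula from the SMILES: C17H32ClNO2.
DoU = (2C + 2 + N − H − X)/2 = (2·17 + 2 + 1 − 32 − 1)/2 = 4/2 = 2.
(Structurally: 1 ring(s) + 1 π bond(s) = 2.)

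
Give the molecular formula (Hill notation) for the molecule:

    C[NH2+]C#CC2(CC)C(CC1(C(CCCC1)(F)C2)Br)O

Heavy atoms from the SMILES: 1 Br, 15 C, 1 F, 1 N, 1 O.
Implicit hydrogens by atom environment:
  7 × C: 2 H each → 14
  5 × C: no H
  2 × C: 3 H each → 6
  1 × Br: no H
  1 × C: 1 H
  1 × F: no H
  1 × N (charge +1): 2 H
  1 × O: 1 H
  Total hydrogens = 24.
Net charge +1.
Molecular formula: C15H24BrFNO+

C15H24BrFNO+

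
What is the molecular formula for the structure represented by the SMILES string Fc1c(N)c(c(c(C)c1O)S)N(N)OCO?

C8H12FN3O3S

Heavy atoms from the SMILES: 8 C, 1 F, 3 N, 3 O, 1 S.
Implicit hydrogens by atom environment:
  6 × C (aromatic): no H
  2 × N: 2 H each → 4
  2 × O: 1 H each → 2
  1 × C: 3 H
  1 × C: 2 H
  1 × F: no H
  1 × N: no H
  1 × O: no H
  1 × S: 1 H
  Total hydrogens = 12.
Molecular formula: C8H12FN3O3S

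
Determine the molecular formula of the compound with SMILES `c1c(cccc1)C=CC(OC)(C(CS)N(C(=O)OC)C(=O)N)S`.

C15H20N2O4S2

Heavy atoms from the SMILES: 15 C, 2 N, 4 O, 2 S.
Implicit hydrogens by atom environment:
  5 × C (aromatic): 1 H each → 5
  4 × O: no H
  3 × C: 1 H each → 3
  3 × C: no H
  2 × C: 3 H each → 6
  2 × S: 1 H each → 2
  1 × C: 2 H
  1 × C (aromatic): no H
  1 × N: 2 H
  1 × N: no H
  Total hydrogens = 20.
Molecular formula: C15H20N2O4S2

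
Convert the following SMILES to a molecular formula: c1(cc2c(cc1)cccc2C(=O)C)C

C13H12O

Heavy atoms from the SMILES: 13 C, 1 O.
Implicit hydrogens by atom environment:
  6 × C (aromatic): 1 H each → 6
  4 × C (aromatic): no H
  2 × C: 3 H each → 6
  1 × C: no H
  1 × O: no H
  Total hydrogens = 12.
Molecular formula: C13H12O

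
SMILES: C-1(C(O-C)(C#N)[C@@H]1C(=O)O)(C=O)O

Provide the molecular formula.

C7H7NO5

Heavy atoms from the SMILES: 7 C, 1 N, 5 O.
Implicit hydrogens by atom environment:
  4 × C: no H
  3 × O: no H
  2 × C: 1 H each → 2
  2 × O: 1 H each → 2
  1 × C: 3 H
  1 × N: no H
  Total hydrogens = 7.
Molecular formula: C7H7NO5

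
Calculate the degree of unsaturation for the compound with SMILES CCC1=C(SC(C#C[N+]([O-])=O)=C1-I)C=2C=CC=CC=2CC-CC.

10

Molecular formula from the SMILES: C18H18INO2S.
DoU = (2C + 2 + N − H − X)/2 = (2·18 + 2 + 1 − 18 − 1)/2 = 20/2 = 10.
(Structurally: 2 ring(s) + 8 π bond(s) = 10.)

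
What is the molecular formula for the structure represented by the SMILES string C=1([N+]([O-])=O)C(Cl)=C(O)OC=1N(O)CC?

Heavy atoms from the SMILES: 6 C, 1 Cl, 2 N, 5 O.
Implicit hydrogens by atom environment:
  4 × C (aromatic): no H
  2 × O: 1 H each → 2
  1 × C: 3 H
  1 × C: 2 H
  1 × Cl: no H
  1 × N (charge +1): no H
  1 × N: no H
  1 × O (aromatic): no H
  1 × O: no H
  1 × O (charge -1): no H
  Total hydrogens = 7.
Molecular formula: C6H7ClN2O5

C6H7ClN2O5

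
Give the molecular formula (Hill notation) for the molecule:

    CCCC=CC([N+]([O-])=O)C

C7H13NO2

Heavy atoms from the SMILES: 7 C, 1 N, 2 O.
Implicit hydrogens by atom environment:
  3 × C: 1 H each → 3
  2 × C: 3 H each → 6
  2 × C: 2 H each → 4
  1 × N (charge +1): no H
  1 × O: no H
  1 × O (charge -1): no H
  Total hydrogens = 13.
Molecular formula: C7H13NO2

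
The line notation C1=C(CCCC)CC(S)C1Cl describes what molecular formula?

C9H15ClS

Heavy atoms from the SMILES: 9 C, 1 Cl, 1 S.
Implicit hydrogens by atom environment:
  4 × C: 2 H each → 8
  3 × C: 1 H each → 3
  1 × C: 3 H
  1 × C: no H
  1 × Cl: no H
  1 × S: 1 H
  Total hydrogens = 15.
Molecular formula: C9H15ClS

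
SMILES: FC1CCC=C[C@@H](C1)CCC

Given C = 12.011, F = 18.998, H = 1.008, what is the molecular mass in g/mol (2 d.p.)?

Molecular formula: C10H17F.
M = 10×12.011 + 1×18.998 + 17×1.008 = 156.24 g/mol.

156.24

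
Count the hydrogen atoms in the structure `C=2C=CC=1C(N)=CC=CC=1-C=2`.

9

Hydrogens are implicit in SMILES; fill each atom to its normal valence:
  7 × C (aromatic): 1 H each → 7
  3 × C (aromatic): no H
  1 × N: 2 H
  Total hydrogens = 9.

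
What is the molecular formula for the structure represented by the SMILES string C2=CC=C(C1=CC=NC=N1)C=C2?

C10H8N2

Heavy atoms from the SMILES: 10 C, 2 N.
Implicit hydrogens by atom environment:
  8 × C (aromatic): 1 H each → 8
  2 × C (aromatic): no H
  2 × N (aromatic): no H
  Total hydrogens = 8.
Molecular formula: C10H8N2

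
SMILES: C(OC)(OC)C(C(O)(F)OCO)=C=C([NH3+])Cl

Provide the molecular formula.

C8H14ClFNO5+

Heavy atoms from the SMILES: 8 C, 1 Cl, 1 F, 1 N, 5 O.
Implicit hydrogens by atom environment:
  4 × C: no H
  3 × O: no H
  2 × C: 3 H each → 6
  2 × O: 1 H each → 2
  1 × C: 2 H
  1 × C: 1 H
  1 × Cl: no H
  1 × F: no H
  1 × N (charge +1): 3 H
  Total hydrogens = 14.
Net charge +1.
Molecular formula: C8H14ClFNO5+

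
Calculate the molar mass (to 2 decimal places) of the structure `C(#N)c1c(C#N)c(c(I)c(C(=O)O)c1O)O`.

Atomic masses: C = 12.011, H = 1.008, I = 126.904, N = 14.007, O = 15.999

330.04

Molecular formula: C9H3IN2O4.
M = 9×12.011 + 3×1.008 + 1×126.904 + 2×14.007 + 4×15.999 = 330.04 g/mol.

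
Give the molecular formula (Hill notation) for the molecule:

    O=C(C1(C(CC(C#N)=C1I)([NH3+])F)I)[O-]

C7H5FI2N2O2

Heavy atoms from the SMILES: 7 C, 1 F, 2 I, 2 N, 2 O.
Implicit hydrogens by atom environment:
  6 × C: no H
  2 × I: no H
  1 × C: 2 H
  1 × F: no H
  1 × N (charge +1): 3 H
  1 × N: no H
  1 × O: no H
  1 × O (charge -1): no H
  Total hydrogens = 5.
Molecular formula: C7H5FI2N2O2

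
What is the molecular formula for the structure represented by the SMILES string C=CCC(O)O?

C4H8O2

Heavy atoms from the SMILES: 4 C, 2 O.
Implicit hydrogens by atom environment:
  2 × C: 2 H each → 4
  2 × C: 1 H each → 2
  2 × O: 1 H each → 2
  Total hydrogens = 8.
Molecular formula: C4H8O2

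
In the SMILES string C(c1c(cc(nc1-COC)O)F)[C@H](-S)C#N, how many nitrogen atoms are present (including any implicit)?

2

The symbol for nitrogen appears 2 times in the SMILES.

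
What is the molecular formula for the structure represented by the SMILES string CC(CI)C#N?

Heavy atoms from the SMILES: 4 C, 1 I, 1 N.
Implicit hydrogens by atom environment:
  1 × C: 3 H
  1 × C: 2 H
  1 × C: 1 H
  1 × C: no H
  1 × I: no H
  1 × N: no H
  Total hydrogens = 6.
Molecular formula: C4H6IN

C4H6IN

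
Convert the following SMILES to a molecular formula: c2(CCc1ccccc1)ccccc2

Heavy atoms from the SMILES: 14 C.
Implicit hydrogens by atom environment:
  10 × C (aromatic): 1 H each → 10
  2 × C: 2 H each → 4
  2 × C (aromatic): no H
  Total hydrogens = 14.
Molecular formula: C14H14

C14H14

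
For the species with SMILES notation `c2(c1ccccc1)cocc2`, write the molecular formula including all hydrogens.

C10H8O

Heavy atoms from the SMILES: 10 C, 1 O.
Implicit hydrogens by atom environment:
  8 × C (aromatic): 1 H each → 8
  2 × C (aromatic): no H
  1 × O (aromatic): no H
  Total hydrogens = 8.
Molecular formula: C10H8O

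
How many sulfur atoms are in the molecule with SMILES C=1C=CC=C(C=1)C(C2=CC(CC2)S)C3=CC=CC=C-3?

The symbol for sulfur appears 1 time in the SMILES.

1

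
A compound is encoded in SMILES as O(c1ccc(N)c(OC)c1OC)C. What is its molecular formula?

Heavy atoms from the SMILES: 9 C, 1 N, 3 O.
Implicit hydrogens by atom environment:
  4 × C (aromatic): no H
  3 × C: 3 H each → 9
  3 × O: no H
  2 × C (aromatic): 1 H each → 2
  1 × N: 2 H
  Total hydrogens = 13.
Molecular formula: C9H13NO3

C9H13NO3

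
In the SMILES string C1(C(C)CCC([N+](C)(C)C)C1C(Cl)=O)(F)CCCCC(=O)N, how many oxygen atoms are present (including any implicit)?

2

The symbol for oxygen appears 2 times in the SMILES.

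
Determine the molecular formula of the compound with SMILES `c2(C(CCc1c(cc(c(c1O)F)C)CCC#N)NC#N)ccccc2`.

C20H20FN3O

Heavy atoms from the SMILES: 20 C, 1 F, 3 N, 1 O.
Implicit hydrogens by atom environment:
  6 × C (aromatic): 1 H each → 6
  6 × C (aromatic): no H
  4 × C: 2 H each → 8
  2 × C: no H
  2 × N: no H
  1 × C: 3 H
  1 × C: 1 H
  1 × F: no H
  1 × N: 1 H
  1 × O: 1 H
  Total hydrogens = 20.
Molecular formula: C20H20FN3O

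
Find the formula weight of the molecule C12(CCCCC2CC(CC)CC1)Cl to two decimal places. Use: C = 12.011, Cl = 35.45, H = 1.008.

200.75

Molecular formula: C12H21Cl.
M = 12×12.011 + 1×35.45 + 21×1.008 = 200.75 g/mol.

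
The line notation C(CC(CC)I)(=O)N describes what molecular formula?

Heavy atoms from the SMILES: 5 C, 1 I, 1 N, 1 O.
Implicit hydrogens by atom environment:
  2 × C: 2 H each → 4
  1 × C: 3 H
  1 × C: 1 H
  1 × C: no H
  1 × I: no H
  1 × N: 2 H
  1 × O: no H
  Total hydrogens = 10.
Molecular formula: C5H10INO

C5H10INO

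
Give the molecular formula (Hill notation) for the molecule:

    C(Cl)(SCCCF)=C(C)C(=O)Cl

C7H9Cl2FOS

Heavy atoms from the SMILES: 7 C, 2 Cl, 1 F, 1 O, 1 S.
Implicit hydrogens by atom environment:
  3 × C: 2 H each → 6
  3 × C: no H
  2 × Cl: no H
  1 × C: 3 H
  1 × F: no H
  1 × O: no H
  1 × S: no H
  Total hydrogens = 9.
Molecular formula: C7H9Cl2FOS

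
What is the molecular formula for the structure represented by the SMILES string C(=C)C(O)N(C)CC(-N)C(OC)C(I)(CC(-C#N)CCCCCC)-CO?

Heavy atoms from the SMILES: 19 C, 1 I, 3 N, 3 O.
Implicit hydrogens by atom environment:
  9 × C: 2 H each → 18
  5 × C: 1 H each → 5
  3 × C: 3 H each → 9
  2 × C: no H
  2 × N: no H
  2 × O: 1 H each → 2
  1 × I: no H
  1 × N: 2 H
  1 × O: no H
  Total hydrogens = 36.
Molecular formula: C19H36IN3O3

C19H36IN3O3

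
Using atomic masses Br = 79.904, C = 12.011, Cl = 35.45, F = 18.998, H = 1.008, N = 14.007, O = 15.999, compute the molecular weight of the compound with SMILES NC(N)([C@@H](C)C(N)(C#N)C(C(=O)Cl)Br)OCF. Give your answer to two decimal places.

331.57

Molecular formula: C8H13BrClFN4O2.
M = 1×79.904 + 8×12.011 + 1×35.45 + 1×18.998 + 13×1.008 + 4×14.007 + 2×15.999 = 331.57 g/mol.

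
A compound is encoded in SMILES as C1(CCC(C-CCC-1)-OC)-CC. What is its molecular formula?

C11H22O

Heavy atoms from the SMILES: 11 C, 1 O.
Implicit hydrogens by atom environment:
  7 × C: 2 H each → 14
  2 × C: 3 H each → 6
  2 × C: 1 H each → 2
  1 × O: no H
  Total hydrogens = 22.
Molecular formula: C11H22O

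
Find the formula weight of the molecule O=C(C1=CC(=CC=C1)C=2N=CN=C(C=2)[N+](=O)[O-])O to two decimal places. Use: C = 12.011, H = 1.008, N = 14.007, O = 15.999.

Molecular formula: C11H7N3O4.
M = 11×12.011 + 7×1.008 + 3×14.007 + 4×15.999 = 245.19 g/mol.

245.19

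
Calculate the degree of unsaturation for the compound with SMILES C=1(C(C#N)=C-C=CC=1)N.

Molecular formula from the SMILES: C7H6N2.
DoU = (2C + 2 + N − H − X)/2 = (2·7 + 2 + 2 − 6 − 0)/2 = 12/2 = 6.
(Structurally: 1 ring(s) + 5 π bond(s) = 6.)

6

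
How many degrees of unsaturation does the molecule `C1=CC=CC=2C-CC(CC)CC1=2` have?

Molecular formula from the SMILES: C12H16.
DoU = (2C + 2 + N − H − X)/2 = (2·12 + 2 + 0 − 16 − 0)/2 = 10/2 = 5.
(Structurally: 2 ring(s) + 3 π bond(s) = 5.)

5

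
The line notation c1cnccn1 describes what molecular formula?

Heavy atoms from the SMILES: 4 C, 2 N.
Implicit hydrogens by atom environment:
  4 × C (aromatic): 1 H each → 4
  2 × N (aromatic): no H
  Total hydrogens = 4.
Molecular formula: C4H4N2

C4H4N2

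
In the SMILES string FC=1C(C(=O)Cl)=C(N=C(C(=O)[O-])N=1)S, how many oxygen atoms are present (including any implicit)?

The symbol for oxygen appears 3 times in the SMILES.

3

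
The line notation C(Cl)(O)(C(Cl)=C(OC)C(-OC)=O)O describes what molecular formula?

C6H8Cl2O5

Heavy atoms from the SMILES: 6 C, 2 Cl, 5 O.
Implicit hydrogens by atom environment:
  4 × C: no H
  3 × O: no H
  2 × C: 3 H each → 6
  2 × Cl: no H
  2 × O: 1 H each → 2
  Total hydrogens = 8.
Molecular formula: C6H8Cl2O5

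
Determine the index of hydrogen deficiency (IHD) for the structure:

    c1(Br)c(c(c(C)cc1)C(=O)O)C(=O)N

Molecular formula from the SMILES: C9H8BrNO3.
DoU = (2C + 2 + N − H − X)/2 = (2·9 + 2 + 1 − 8 − 1)/2 = 12/2 = 6.
(Structurally: 1 ring(s) + 5 π bond(s) = 6.)

6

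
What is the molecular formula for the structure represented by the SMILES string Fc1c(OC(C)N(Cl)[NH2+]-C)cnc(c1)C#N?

Heavy atoms from the SMILES: 9 C, 1 Cl, 1 F, 4 N, 1 O.
Implicit hydrogens by atom environment:
  3 × C (aromatic): no H
  2 × C: 3 H each → 6
  2 × C (aromatic): 1 H each → 2
  2 × N: no H
  1 × C: 1 H
  1 × C: no H
  1 × Cl: no H
  1 × F: no H
  1 × N (charge +1): 2 H
  1 × N (aromatic): no H
  1 × O: no H
  Total hydrogens = 11.
Net charge +1.
Molecular formula: C9H11ClFN4O+

C9H11ClFN4O+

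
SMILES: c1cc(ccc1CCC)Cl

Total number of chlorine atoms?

1

The symbol for chlorine appears 1 time in the SMILES.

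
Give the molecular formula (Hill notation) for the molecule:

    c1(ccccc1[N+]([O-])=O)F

C6H4FNO2

Heavy atoms from the SMILES: 6 C, 1 F, 1 N, 2 O.
Implicit hydrogens by atom environment:
  4 × C (aromatic): 1 H each → 4
  2 × C (aromatic): no H
  1 × F: no H
  1 × N (charge +1): no H
  1 × O: no H
  1 × O (charge -1): no H
  Total hydrogens = 4.
Molecular formula: C6H4FNO2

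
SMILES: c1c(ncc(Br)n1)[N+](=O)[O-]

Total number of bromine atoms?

1

The symbol for bromine appears 1 time in the SMILES.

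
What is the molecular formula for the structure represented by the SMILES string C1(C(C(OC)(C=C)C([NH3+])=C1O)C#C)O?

C10H14NO3+

Heavy atoms from the SMILES: 10 C, 1 N, 3 O.
Implicit hydrogens by atom environment:
  4 × C: 1 H each → 4
  4 × C: no H
  2 × O: 1 H each → 2
  1 × C: 3 H
  1 × C: 2 H
  1 × N (charge +1): 3 H
  1 × O: no H
  Total hydrogens = 14.
Net charge +1.
Molecular formula: C10H14NO3+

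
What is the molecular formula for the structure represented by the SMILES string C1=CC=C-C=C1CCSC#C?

Heavy atoms from the SMILES: 10 C, 1 S.
Implicit hydrogens by atom environment:
  5 × C (aromatic): 1 H each → 5
  2 × C: 2 H each → 4
  1 × C: 1 H
  1 × C: no H
  1 × C (aromatic): no H
  1 × S: no H
  Total hydrogens = 10.
Molecular formula: C10H10S

C10H10S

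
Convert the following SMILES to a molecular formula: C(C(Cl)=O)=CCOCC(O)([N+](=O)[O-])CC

C8H12ClNO5

Heavy atoms from the SMILES: 8 C, 1 Cl, 1 N, 5 O.
Implicit hydrogens by atom environment:
  3 × C: 2 H each → 6
  3 × O: no H
  2 × C: 1 H each → 2
  2 × C: no H
  1 × C: 3 H
  1 × Cl: no H
  1 × N (charge +1): no H
  1 × O: 1 H
  1 × O (charge -1): no H
  Total hydrogens = 12.
Molecular formula: C8H12ClNO5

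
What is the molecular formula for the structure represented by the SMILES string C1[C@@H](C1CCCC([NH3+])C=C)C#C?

C11H18N+

Heavy atoms from the SMILES: 11 C, 1 N.
Implicit hydrogens by atom environment:
  5 × C: 2 H each → 10
  5 × C: 1 H each → 5
  1 × C: no H
  1 × N (charge +1): 3 H
  Total hydrogens = 18.
Net charge +1.
Molecular formula: C11H18N+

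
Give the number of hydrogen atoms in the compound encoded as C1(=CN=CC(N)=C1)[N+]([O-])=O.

Hydrogens are implicit in SMILES; fill each atom to its normal valence:
  3 × C (aromatic): 1 H each → 3
  2 × C (aromatic): no H
  1 × N: 2 H
  1 × N (aromatic): no H
  1 × N (charge +1): no H
  1 × O: no H
  1 × O (charge -1): no H
  Total hydrogens = 5.

5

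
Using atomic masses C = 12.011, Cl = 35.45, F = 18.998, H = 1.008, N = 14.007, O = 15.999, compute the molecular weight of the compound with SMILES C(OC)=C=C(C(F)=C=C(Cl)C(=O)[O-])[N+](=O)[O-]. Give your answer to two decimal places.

248.57

Molecular formula: C8H4ClFNO5-.
M = 8×12.011 + 1×35.45 + 1×18.998 + 4×1.008 + 1×14.007 + 5×15.999 = 248.57 g/mol.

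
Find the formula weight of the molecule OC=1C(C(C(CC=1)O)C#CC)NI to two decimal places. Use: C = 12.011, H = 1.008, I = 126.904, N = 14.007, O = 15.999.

293.10

Molecular formula: C9H12INO2.
M = 9×12.011 + 12×1.008 + 1×126.904 + 1×14.007 + 2×15.999 = 293.10 g/mol.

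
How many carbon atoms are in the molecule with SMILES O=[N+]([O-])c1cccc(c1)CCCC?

10

The symbol for carbon appears 10 times in the SMILES. Lowercase c denotes aromatic carbon and counts toward C.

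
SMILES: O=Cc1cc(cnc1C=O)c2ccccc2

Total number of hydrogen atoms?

9

Hydrogens are implicit in SMILES; fill each atom to its normal valence:
  7 × C (aromatic): 1 H each → 7
  4 × C (aromatic): no H
  2 × C: 1 H each → 2
  2 × O: no H
  1 × N (aromatic): no H
  Total hydrogens = 9.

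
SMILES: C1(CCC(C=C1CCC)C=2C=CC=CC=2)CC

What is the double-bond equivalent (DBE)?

Molecular formula from the SMILES: C17H24.
DoU = (2C + 2 + N − H − X)/2 = (2·17 + 2 + 0 − 24 − 0)/2 = 12/2 = 6.
(Structurally: 2 ring(s) + 4 π bond(s) = 6.)

6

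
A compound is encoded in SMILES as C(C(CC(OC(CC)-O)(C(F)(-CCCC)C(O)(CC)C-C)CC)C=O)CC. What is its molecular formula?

C22H43FO4

Heavy atoms from the SMILES: 22 C, 1 F, 4 O.
Implicit hydrogens by atom environment:
  10 × C: 2 H each → 20
  6 × C: 3 H each → 18
  3 × C: 1 H each → 3
  3 × C: no H
  2 × O: 1 H each → 2
  2 × O: no H
  1 × F: no H
  Total hydrogens = 43.
Molecular formula: C22H43FO4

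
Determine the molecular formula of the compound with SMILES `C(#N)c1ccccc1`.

Heavy atoms from the SMILES: 7 C, 1 N.
Implicit hydrogens by atom environment:
  5 × C (aromatic): 1 H each → 5
  1 × C (aromatic): no H
  1 × C: no H
  1 × N: no H
  Total hydrogens = 5.
Molecular formula: C7H5N

C7H5N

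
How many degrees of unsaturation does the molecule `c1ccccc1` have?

Molecular formula from the SMILES: C6H6.
DoU = (2C + 2 + N − H − X)/2 = (2·6 + 2 + 0 − 6 − 0)/2 = 8/2 = 4.
(Structurally: 1 ring(s) + 3 π bond(s) = 4.)

4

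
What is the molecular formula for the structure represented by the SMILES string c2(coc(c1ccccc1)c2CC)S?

Heavy atoms from the SMILES: 12 C, 1 O, 1 S.
Implicit hydrogens by atom environment:
  6 × C (aromatic): 1 H each → 6
  4 × C (aromatic): no H
  1 × C: 3 H
  1 × C: 2 H
  1 × O (aromatic): no H
  1 × S: 1 H
  Total hydrogens = 12.
Molecular formula: C12H12OS

C12H12OS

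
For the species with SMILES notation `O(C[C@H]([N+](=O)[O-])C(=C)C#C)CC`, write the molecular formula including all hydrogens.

Heavy atoms from the SMILES: 8 C, 1 N, 3 O.
Implicit hydrogens by atom environment:
  3 × C: 2 H each → 6
  2 × C: 1 H each → 2
  2 × C: no H
  2 × O: no H
  1 × C: 3 H
  1 × N (charge +1): no H
  1 × O (charge -1): no H
  Total hydrogens = 11.
Molecular formula: C8H11NO3

C8H11NO3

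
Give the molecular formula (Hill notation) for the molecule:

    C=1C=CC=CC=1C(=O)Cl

C7H5ClO

Heavy atoms from the SMILES: 7 C, 1 Cl, 1 O.
Implicit hydrogens by atom environment:
  5 × C (aromatic): 1 H each → 5
  1 × C (aromatic): no H
  1 × C: no H
  1 × Cl: no H
  1 × O: no H
  Total hydrogens = 5.
Molecular formula: C7H5ClO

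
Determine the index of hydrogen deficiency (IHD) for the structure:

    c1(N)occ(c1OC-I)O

3

Molecular formula from the SMILES: C5H6INO3.
DoU = (2C + 2 + N − H − X)/2 = (2·5 + 2 + 1 − 6 − 1)/2 = 6/2 = 3.
(Structurally: 1 ring(s) + 2 π bond(s) = 3.)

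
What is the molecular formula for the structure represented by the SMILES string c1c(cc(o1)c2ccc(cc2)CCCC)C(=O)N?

Heavy atoms from the SMILES: 15 C, 1 N, 2 O.
Implicit hydrogens by atom environment:
  6 × C (aromatic): 1 H each → 6
  4 × C (aromatic): no H
  3 × C: 2 H each → 6
  1 × C: 3 H
  1 × C: no H
  1 × N: 2 H
  1 × O (aromatic): no H
  1 × O: no H
  Total hydrogens = 17.
Molecular formula: C15H17NO2

C15H17NO2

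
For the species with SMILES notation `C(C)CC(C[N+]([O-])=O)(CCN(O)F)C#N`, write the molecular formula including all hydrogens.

Heavy atoms from the SMILES: 8 C, 1 F, 3 N, 3 O.
Implicit hydrogens by atom environment:
  5 × C: 2 H each → 10
  2 × C: no H
  2 × N: no H
  1 × C: 3 H
  1 × F: no H
  1 × N (charge +1): no H
  1 × O: 1 H
  1 × O: no H
  1 × O (charge -1): no H
  Total hydrogens = 14.
Molecular formula: C8H14FN3O3

C8H14FN3O3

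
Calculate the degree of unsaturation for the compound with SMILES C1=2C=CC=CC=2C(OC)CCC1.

Molecular formula from the SMILES: C11H14O.
DoU = (2C + 2 + N − H − X)/2 = (2·11 + 2 + 0 − 14 − 0)/2 = 10/2 = 5.
(Structurally: 2 ring(s) + 3 π bond(s) = 5.)

5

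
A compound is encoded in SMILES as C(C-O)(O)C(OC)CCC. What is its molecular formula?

C7H16O3

Heavy atoms from the SMILES: 7 C, 3 O.
Implicit hydrogens by atom environment:
  3 × C: 2 H each → 6
  2 × C: 3 H each → 6
  2 × C: 1 H each → 2
  2 × O: 1 H each → 2
  1 × O: no H
  Total hydrogens = 16.
Molecular formula: C7H16O3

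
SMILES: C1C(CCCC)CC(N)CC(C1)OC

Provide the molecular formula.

Heavy atoms from the SMILES: 12 C, 1 N, 1 O.
Implicit hydrogens by atom environment:
  7 × C: 2 H each → 14
  3 × C: 1 H each → 3
  2 × C: 3 H each → 6
  1 × N: 2 H
  1 × O: no H
  Total hydrogens = 25.
Molecular formula: C12H25NO

C12H25NO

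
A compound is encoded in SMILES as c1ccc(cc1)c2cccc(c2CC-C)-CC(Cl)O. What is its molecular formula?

C17H19ClO

Heavy atoms from the SMILES: 17 C, 1 Cl, 1 O.
Implicit hydrogens by atom environment:
  8 × C (aromatic): 1 H each → 8
  4 × C (aromatic): no H
  3 × C: 2 H each → 6
  1 × C: 3 H
  1 × C: 1 H
  1 × Cl: no H
  1 × O: 1 H
  Total hydrogens = 19.
Molecular formula: C17H19ClO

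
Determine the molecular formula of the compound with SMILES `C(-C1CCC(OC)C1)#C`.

Heavy atoms from the SMILES: 8 C, 1 O.
Implicit hydrogens by atom environment:
  3 × C: 2 H each → 6
  3 × C: 1 H each → 3
  1 × C: 3 H
  1 × C: no H
  1 × O: no H
  Total hydrogens = 12.
Molecular formula: C8H12O

C8H12O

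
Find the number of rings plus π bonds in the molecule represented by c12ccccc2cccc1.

Molecular formula from the SMILES: C10H8.
DoU = (2C + 2 + N − H − X)/2 = (2·10 + 2 + 0 − 8 − 0)/2 = 14/2 = 7.
(Structurally: 2 ring(s) + 5 π bond(s) = 7.)

7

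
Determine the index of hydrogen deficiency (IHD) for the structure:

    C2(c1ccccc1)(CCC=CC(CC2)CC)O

Molecular formula from the SMILES: C16H22O.
DoU = (2C + 2 + N − H − X)/2 = (2·16 + 2 + 0 − 22 − 0)/2 = 12/2 = 6.
(Structurally: 2 ring(s) + 4 π bond(s) = 6.)

6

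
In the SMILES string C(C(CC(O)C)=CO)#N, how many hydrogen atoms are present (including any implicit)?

Hydrogens are implicit in SMILES; fill each atom to its normal valence:
  2 × C: 1 H each → 2
  2 × C: no H
  2 × O: 1 H each → 2
  1 × C: 3 H
  1 × C: 2 H
  1 × N: no H
  Total hydrogens = 9.

9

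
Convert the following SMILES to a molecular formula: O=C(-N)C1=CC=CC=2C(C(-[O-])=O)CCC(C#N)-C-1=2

C13H11N2O3-

Heavy atoms from the SMILES: 13 C, 2 N, 3 O.
Implicit hydrogens by atom environment:
  3 × C (aromatic): 1 H each → 3
  3 × C (aromatic): no H
  3 × C: no H
  2 × C: 2 H each → 4
  2 × C: 1 H each → 2
  2 × O: no H
  1 × N: 2 H
  1 × N: no H
  1 × O (charge -1): no H
  Total hydrogens = 11.
Net charge -1.
Molecular formula: C13H11N2O3-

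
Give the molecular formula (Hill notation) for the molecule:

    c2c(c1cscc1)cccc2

Heavy atoms from the SMILES: 10 C, 1 S.
Implicit hydrogens by atom environment:
  8 × C (aromatic): 1 H each → 8
  2 × C (aromatic): no H
  1 × S (aromatic): no H
  Total hydrogens = 8.
Molecular formula: C10H8S

C10H8S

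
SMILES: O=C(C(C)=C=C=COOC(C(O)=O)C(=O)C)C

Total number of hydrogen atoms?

Hydrogens are implicit in SMILES; fill each atom to its normal valence:
  6 × C: no H
  5 × O: no H
  3 × C: 3 H each → 9
  2 × C: 1 H each → 2
  1 × O: 1 H
  Total hydrogens = 12.

12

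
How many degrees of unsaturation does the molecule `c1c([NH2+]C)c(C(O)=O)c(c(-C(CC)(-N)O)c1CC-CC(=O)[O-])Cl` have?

6

Molecular formula from the SMILES: C15H21ClN2O5.
DoU = (2C + 2 + N − H − X)/2 = (2·15 + 2 + 2 − 21 − 1)/2 = 12/2 = 6.
(Structurally: 1 ring(s) + 5 π bond(s) = 6.)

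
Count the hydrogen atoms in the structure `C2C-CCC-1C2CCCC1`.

Hydrogens are implicit in SMILES; fill each atom to its normal valence:
  8 × C: 2 H each → 16
  2 × C: 1 H each → 2
  Total hydrogens = 18.

18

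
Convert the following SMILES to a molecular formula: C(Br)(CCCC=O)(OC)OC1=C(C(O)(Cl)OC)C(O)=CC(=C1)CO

Heavy atoms from the SMILES: 1 Br, 15 C, 1 Cl, 7 O.
Implicit hydrogens by atom environment:
  4 × C: 2 H each → 8
  4 × C (aromatic): no H
  4 × O: no H
  3 × O: 1 H each → 3
  2 × C: 3 H each → 6
  2 × C (aromatic): 1 H each → 2
  2 × C: no H
  1 × Br: no H
  1 × C: 1 H
  1 × Cl: no H
  Total hydrogens = 20.
Molecular formula: C15H20BrClO7

C15H20BrClO7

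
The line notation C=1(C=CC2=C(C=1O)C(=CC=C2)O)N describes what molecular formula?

Heavy atoms from the SMILES: 10 C, 1 N, 2 O.
Implicit hydrogens by atom environment:
  5 × C (aromatic): 1 H each → 5
  5 × C (aromatic): no H
  2 × O: 1 H each → 2
  1 × N: 2 H
  Total hydrogens = 9.
Molecular formula: C10H9NO2

C10H9NO2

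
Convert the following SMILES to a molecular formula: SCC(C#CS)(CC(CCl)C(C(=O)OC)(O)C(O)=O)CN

Heavy atoms from the SMILES: 12 C, 1 Cl, 1 N, 5 O, 2 S.
Implicit hydrogens by atom environment:
  6 × C: no H
  4 × C: 2 H each → 8
  3 × O: no H
  2 × O: 1 H each → 2
  2 × S: 1 H each → 2
  1 × C: 3 H
  1 × C: 1 H
  1 × Cl: no H
  1 × N: 2 H
  Total hydrogens = 18.
Molecular formula: C12H18ClNO5S2

C12H18ClNO5S2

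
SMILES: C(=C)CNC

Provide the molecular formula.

Heavy atoms from the SMILES: 4 C, 1 N.
Implicit hydrogens by atom environment:
  2 × C: 2 H each → 4
  1 × C: 3 H
  1 × C: 1 H
  1 × N: 1 H
  Total hydrogens = 9.
Molecular formula: C4H9N

C4H9N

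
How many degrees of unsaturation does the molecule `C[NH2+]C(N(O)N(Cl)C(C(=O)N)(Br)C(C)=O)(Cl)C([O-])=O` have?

Molecular formula from the SMILES: C7H11BrCl2N4O5.
DoU = (2C + 2 + N − H − X)/2 = (2·7 + 2 + 4 − 11 − 3)/2 = 6/2 = 3.
(Structurally: 0 ring(s) + 3 π bond(s) = 3.)

3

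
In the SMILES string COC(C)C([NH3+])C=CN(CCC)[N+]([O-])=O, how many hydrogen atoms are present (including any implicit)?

20

Hydrogens are implicit in SMILES; fill each atom to its normal valence:
  4 × C: 1 H each → 4
  3 × C: 3 H each → 9
  2 × C: 2 H each → 4
  2 × O: no H
  1 × N (charge +1): 3 H
  1 × N: no H
  1 × N (charge +1): no H
  1 × O (charge -1): no H
  Total hydrogens = 20.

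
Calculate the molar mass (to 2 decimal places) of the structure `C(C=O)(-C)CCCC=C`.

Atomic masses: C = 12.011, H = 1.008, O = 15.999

126.20

Molecular formula: C8H14O.
M = 8×12.011 + 14×1.008 + 1×15.999 = 126.20 g/mol.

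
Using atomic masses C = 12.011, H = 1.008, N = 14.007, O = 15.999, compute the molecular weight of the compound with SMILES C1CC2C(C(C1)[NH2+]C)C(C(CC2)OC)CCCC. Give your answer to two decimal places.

Molecular formula: C16H32NO+.
M = 16×12.011 + 32×1.008 + 1×14.007 + 1×15.999 = 254.44 g/mol.

254.44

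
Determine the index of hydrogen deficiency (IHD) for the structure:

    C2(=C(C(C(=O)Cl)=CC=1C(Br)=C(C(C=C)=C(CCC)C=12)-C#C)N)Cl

11

Molecular formula from the SMILES: C18H14BrCl2NO.
DoU = (2C + 2 + N − H − X)/2 = (2·18 + 2 + 1 − 14 − 3)/2 = 22/2 = 11.
(Structurally: 2 ring(s) + 9 π bond(s) = 11.)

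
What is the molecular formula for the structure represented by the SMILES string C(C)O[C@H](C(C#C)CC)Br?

C8H13BrO

Heavy atoms from the SMILES: 1 Br, 8 C, 1 O.
Implicit hydrogens by atom environment:
  3 × C: 1 H each → 3
  2 × C: 3 H each → 6
  2 × C: 2 H each → 4
  1 × Br: no H
  1 × C: no H
  1 × O: no H
  Total hydrogens = 13.
Molecular formula: C8H13BrO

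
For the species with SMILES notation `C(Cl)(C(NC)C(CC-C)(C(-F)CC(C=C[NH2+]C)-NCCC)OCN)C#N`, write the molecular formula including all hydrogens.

Heavy atoms from the SMILES: 18 C, 1 Cl, 1 F, 5 N, 1 O.
Implicit hydrogens by atom environment:
  6 × C: 2 H each → 12
  6 × C: 1 H each → 6
  4 × C: 3 H each → 12
  2 × C: no H
  2 × N: 1 H each → 2
  1 × Cl: no H
  1 × F: no H
  1 × N: 2 H
  1 × N (charge +1): 2 H
  1 × N: no H
  1 × O: no H
  Total hydrogens = 36.
Net charge +1.
Molecular formula: C18H36ClFN5O+

C18H36ClFN5O+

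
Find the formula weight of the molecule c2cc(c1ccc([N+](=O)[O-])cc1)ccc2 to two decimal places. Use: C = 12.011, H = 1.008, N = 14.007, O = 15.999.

199.21

Molecular formula: C12H9NO2.
M = 12×12.011 + 9×1.008 + 1×14.007 + 2×15.999 = 199.21 g/mol.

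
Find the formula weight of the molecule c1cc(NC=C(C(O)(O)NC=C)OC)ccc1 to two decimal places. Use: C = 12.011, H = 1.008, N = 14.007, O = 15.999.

236.27

Molecular formula: C12H16N2O3.
M = 12×12.011 + 16×1.008 + 2×14.007 + 3×15.999 = 236.27 g/mol.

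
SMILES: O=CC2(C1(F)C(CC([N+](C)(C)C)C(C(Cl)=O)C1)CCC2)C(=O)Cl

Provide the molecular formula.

Heavy atoms from the SMILES: 16 C, 2 Cl, 1 F, 1 N, 3 O.
Implicit hydrogens by atom environment:
  5 × C: 2 H each → 10
  4 × C: 1 H each → 4
  4 × C: no H
  3 × C: 3 H each → 9
  3 × O: no H
  2 × Cl: no H
  1 × F: no H
  1 × N (charge +1): no H
  Total hydrogens = 23.
Net charge +1.
Molecular formula: C16H23Cl2FNO3+

C16H23Cl2FNO3+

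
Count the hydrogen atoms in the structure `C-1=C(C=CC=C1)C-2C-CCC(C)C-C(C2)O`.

22

Hydrogens are implicit in SMILES; fill each atom to its normal valence:
  5 × C: 2 H each → 10
  5 × C (aromatic): 1 H each → 5
  3 × C: 1 H each → 3
  1 × C: 3 H
  1 × C (aromatic): no H
  1 × O: 1 H
  Total hydrogens = 22.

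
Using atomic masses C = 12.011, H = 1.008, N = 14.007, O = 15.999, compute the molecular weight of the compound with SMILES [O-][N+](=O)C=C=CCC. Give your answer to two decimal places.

Molecular formula: C5H7NO2.
M = 5×12.011 + 7×1.008 + 1×14.007 + 2×15.999 = 113.12 g/mol.

113.12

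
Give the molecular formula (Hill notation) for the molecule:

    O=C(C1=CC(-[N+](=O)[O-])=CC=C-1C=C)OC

C10H9NO4

Heavy atoms from the SMILES: 10 C, 1 N, 4 O.
Implicit hydrogens by atom environment:
  3 × C (aromatic): 1 H each → 3
  3 × C (aromatic): no H
  3 × O: no H
  1 × C: 3 H
  1 × C: 2 H
  1 × C: 1 H
  1 × C: no H
  1 × N (charge +1): no H
  1 × O (charge -1): no H
  Total hydrogens = 9.
Molecular formula: C10H9NO4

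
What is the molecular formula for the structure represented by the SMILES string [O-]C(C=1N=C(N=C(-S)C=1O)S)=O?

C5H3N2O3S2-

Heavy atoms from the SMILES: 5 C, 2 N, 3 O, 2 S.
Implicit hydrogens by atom environment:
  4 × C (aromatic): no H
  2 × N (aromatic): no H
  2 × S: 1 H each → 2
  1 × C: no H
  1 × O: 1 H
  1 × O: no H
  1 × O (charge -1): no H
  Total hydrogens = 3.
Net charge -1.
Molecular formula: C5H3N2O3S2-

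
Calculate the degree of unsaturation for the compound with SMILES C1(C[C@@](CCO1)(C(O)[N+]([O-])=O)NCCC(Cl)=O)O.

3

Molecular formula from the SMILES: C9H15ClN2O6.
DoU = (2C + 2 + N − H − X)/2 = (2·9 + 2 + 2 − 15 − 1)/2 = 6/2 = 3.
(Structurally: 1 ring(s) + 2 π bond(s) = 3.)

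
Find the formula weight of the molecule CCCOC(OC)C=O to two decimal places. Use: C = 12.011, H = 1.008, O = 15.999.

132.16

Molecular formula: C6H12O3.
M = 6×12.011 + 12×1.008 + 3×15.999 = 132.16 g/mol.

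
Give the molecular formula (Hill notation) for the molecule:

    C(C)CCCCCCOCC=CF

C11H21FO

Heavy atoms from the SMILES: 11 C, 1 F, 1 O.
Implicit hydrogens by atom environment:
  8 × C: 2 H each → 16
  2 × C: 1 H each → 2
  1 × C: 3 H
  1 × F: no H
  1 × O: no H
  Total hydrogens = 21.
Molecular formula: C11H21FO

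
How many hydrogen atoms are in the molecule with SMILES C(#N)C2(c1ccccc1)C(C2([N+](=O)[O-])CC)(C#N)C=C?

13

Hydrogens are implicit in SMILES; fill each atom to its normal valence:
  5 × C (aromatic): 1 H each → 5
  5 × C: no H
  2 × C: 2 H each → 4
  2 × N: no H
  1 × C: 3 H
  1 × C: 1 H
  1 × C (aromatic): no H
  1 × N (charge +1): no H
  1 × O: no H
  1 × O (charge -1): no H
  Total hydrogens = 13.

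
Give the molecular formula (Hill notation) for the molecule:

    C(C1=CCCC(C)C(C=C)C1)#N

C11H15N

Heavy atoms from the SMILES: 11 C, 1 N.
Implicit hydrogens by atom environment:
  4 × C: 2 H each → 8
  4 × C: 1 H each → 4
  2 × C: no H
  1 × C: 3 H
  1 × N: no H
  Total hydrogens = 15.
Molecular formula: C11H15N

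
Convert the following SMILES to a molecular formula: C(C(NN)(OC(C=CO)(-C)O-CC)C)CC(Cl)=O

C11H21ClN2O4

Heavy atoms from the SMILES: 11 C, 1 Cl, 2 N, 4 O.
Implicit hydrogens by atom environment:
  3 × C: 3 H each → 9
  3 × C: 2 H each → 6
  3 × C: no H
  3 × O: no H
  2 × C: 1 H each → 2
  1 × Cl: no H
  1 × N: 2 H
  1 × N: 1 H
  1 × O: 1 H
  Total hydrogens = 21.
Molecular formula: C11H21ClN2O4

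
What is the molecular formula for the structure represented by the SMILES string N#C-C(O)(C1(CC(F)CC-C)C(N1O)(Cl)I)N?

C9H14ClFIN3O2

Heavy atoms from the SMILES: 9 C, 1 Cl, 1 F, 1 I, 3 N, 2 O.
Implicit hydrogens by atom environment:
  4 × C: no H
  3 × C: 2 H each → 6
  2 × N: no H
  2 × O: 1 H each → 2
  1 × C: 3 H
  1 × C: 1 H
  1 × Cl: no H
  1 × F: no H
  1 × I: no H
  1 × N: 2 H
  Total hydrogens = 14.
Molecular formula: C9H14ClFIN3O2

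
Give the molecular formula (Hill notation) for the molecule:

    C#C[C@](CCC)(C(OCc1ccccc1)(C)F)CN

C16H22FNO

Heavy atoms from the SMILES: 16 C, 1 F, 1 N, 1 O.
Implicit hydrogens by atom environment:
  5 × C (aromatic): 1 H each → 5
  4 × C: 2 H each → 8
  3 × C: no H
  2 × C: 3 H each → 6
  1 × C: 1 H
  1 × C (aromatic): no H
  1 × F: no H
  1 × N: 2 H
  1 × O: no H
  Total hydrogens = 22.
Molecular formula: C16H22FNO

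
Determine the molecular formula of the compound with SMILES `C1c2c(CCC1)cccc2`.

Heavy atoms from the SMILES: 10 C.
Implicit hydrogens by atom environment:
  4 × C: 2 H each → 8
  4 × C (aromatic): 1 H each → 4
  2 × C (aromatic): no H
  Total hydrogens = 12.
Molecular formula: C10H12

C10H12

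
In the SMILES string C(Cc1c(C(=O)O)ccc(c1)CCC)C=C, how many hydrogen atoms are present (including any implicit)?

18

Hydrogens are implicit in SMILES; fill each atom to its normal valence:
  5 × C: 2 H each → 10
  3 × C (aromatic): 1 H each → 3
  3 × C (aromatic): no H
  1 × C: 3 H
  1 × C: 1 H
  1 × C: no H
  1 × O: 1 H
  1 × O: no H
  Total hydrogens = 18.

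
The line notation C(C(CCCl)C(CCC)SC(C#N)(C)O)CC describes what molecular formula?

C13H24ClNOS

Heavy atoms from the SMILES: 13 C, 1 Cl, 1 N, 1 O, 1 S.
Implicit hydrogens by atom environment:
  6 × C: 2 H each → 12
  3 × C: 3 H each → 9
  2 × C: 1 H each → 2
  2 × C: no H
  1 × Cl: no H
  1 × N: no H
  1 × O: 1 H
  1 × S: no H
  Total hydrogens = 24.
Molecular formula: C13H24ClNOS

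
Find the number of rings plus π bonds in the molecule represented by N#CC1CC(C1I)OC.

3

Molecular formula from the SMILES: C6H8INO.
DoU = (2C + 2 + N − H − X)/2 = (2·6 + 2 + 1 − 8 − 1)/2 = 6/2 = 3.
(Structurally: 1 ring(s) + 2 π bond(s) = 3.)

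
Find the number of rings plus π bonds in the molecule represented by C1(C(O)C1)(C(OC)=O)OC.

2

Molecular formula from the SMILES: C6H10O4.
DoU = (2C + 2 + N − H − X)/2 = (2·6 + 2 + 0 − 10 − 0)/2 = 4/2 = 2.
(Structurally: 1 ring(s) + 1 π bond(s) = 2.)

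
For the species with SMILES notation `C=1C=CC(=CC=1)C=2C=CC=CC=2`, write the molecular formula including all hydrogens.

Heavy atoms from the SMILES: 12 C.
Implicit hydrogens by atom environment:
  10 × C (aromatic): 1 H each → 10
  2 × C (aromatic): no H
  Total hydrogens = 10.
Molecular formula: C12H10

C12H10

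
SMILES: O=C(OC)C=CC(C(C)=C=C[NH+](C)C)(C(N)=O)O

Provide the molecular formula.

Heavy atoms from the SMILES: 12 C, 2 N, 4 O.
Implicit hydrogens by atom environment:
  5 × C: no H
  4 × C: 3 H each → 12
  3 × C: 1 H each → 3
  3 × O: no H
  1 × N: 2 H
  1 × N (charge +1): 1 H
  1 × O: 1 H
  Total hydrogens = 19.
Net charge +1.
Molecular formula: C12H19N2O4+

C12H19N2O4+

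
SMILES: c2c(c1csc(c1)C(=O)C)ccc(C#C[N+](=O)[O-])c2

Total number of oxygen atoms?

The symbol for oxygen appears 3 times in the SMILES.

3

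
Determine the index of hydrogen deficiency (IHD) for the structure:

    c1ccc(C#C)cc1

Molecular formula from the SMILES: C8H6.
DoU = (2C + 2 + N − H − X)/2 = (2·8 + 2 + 0 − 6 − 0)/2 = 12/2 = 6.
(Structurally: 1 ring(s) + 5 π bond(s) = 6.)

6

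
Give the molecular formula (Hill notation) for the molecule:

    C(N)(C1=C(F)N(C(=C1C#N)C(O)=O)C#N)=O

C8H3FN4O3

Heavy atoms from the SMILES: 8 C, 1 F, 4 N, 3 O.
Implicit hydrogens by atom environment:
  4 × C (aromatic): no H
  4 × C: no H
  2 × N: no H
  2 × O: no H
  1 × F: no H
  1 × N: 2 H
  1 × N (aromatic): no H
  1 × O: 1 H
  Total hydrogens = 3.
Molecular formula: C8H3FN4O3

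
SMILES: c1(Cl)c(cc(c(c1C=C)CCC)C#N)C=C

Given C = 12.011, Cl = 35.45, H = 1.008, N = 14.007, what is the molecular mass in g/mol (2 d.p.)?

Molecular formula: C14H14ClN.
M = 14×12.011 + 1×35.45 + 14×1.008 + 1×14.007 = 231.72 g/mol.

231.72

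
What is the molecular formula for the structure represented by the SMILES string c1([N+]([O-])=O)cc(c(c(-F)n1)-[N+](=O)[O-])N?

C5H3FN4O4

Heavy atoms from the SMILES: 5 C, 1 F, 4 N, 4 O.
Implicit hydrogens by atom environment:
  4 × C (aromatic): no H
  2 × N (charge +1): no H
  2 × O: no H
  2 × O (charge -1): no H
  1 × C (aromatic): 1 H
  1 × F: no H
  1 × N: 2 H
  1 × N (aromatic): no H
  Total hydrogens = 3.
Molecular formula: C5H3FN4O4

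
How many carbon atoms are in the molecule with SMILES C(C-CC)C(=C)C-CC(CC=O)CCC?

14

The symbol for carbon appears 14 times in the SMILES.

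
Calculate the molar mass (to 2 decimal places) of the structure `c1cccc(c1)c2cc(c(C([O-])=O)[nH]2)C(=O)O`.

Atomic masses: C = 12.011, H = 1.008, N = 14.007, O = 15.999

230.20

Molecular formula: C12H8NO4-.
M = 12×12.011 + 8×1.008 + 1×14.007 + 4×15.999 = 230.20 g/mol.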